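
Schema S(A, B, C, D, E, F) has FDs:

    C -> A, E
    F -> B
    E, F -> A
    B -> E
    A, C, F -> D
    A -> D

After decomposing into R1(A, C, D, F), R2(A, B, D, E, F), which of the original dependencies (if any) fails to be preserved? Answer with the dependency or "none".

C -> A, E

Check C → A, E: no single fragment contains all of {A, C, E}, and the restricted closure of {C} across the fragments never reaches {A, E}.
F → B is preserved.
E, F → A is preserved.
B → E is preserved.
A, C, F → D is preserved.
A → D is preserved.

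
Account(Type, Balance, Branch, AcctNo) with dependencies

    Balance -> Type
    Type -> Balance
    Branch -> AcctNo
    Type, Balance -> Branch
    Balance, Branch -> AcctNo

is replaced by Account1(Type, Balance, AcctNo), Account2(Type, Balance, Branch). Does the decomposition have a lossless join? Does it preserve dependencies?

Lossless test: (Type, Balance)⁺ = {Type, Balance, Branch, AcctNo}, which contains all of one fragment — lossless.
Dependency preservation: the restricted closure of {Branch} across the fragments never reaches {AcctNo}, so Branch → AcctNo cannot be enforced without a join — not preserved.

lossless but not dependency-preserving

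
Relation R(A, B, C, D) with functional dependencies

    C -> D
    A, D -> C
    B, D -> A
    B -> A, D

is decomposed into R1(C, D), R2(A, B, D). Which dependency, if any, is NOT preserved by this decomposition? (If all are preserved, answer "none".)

A, D -> C

Check A, D → C: no single fragment contains all of {A, C, D}, and the restricted closure of {A, D} across the fragments never reaches {C}.
C → D is preserved.
B, D → A is preserved.
B → A, D is preserved.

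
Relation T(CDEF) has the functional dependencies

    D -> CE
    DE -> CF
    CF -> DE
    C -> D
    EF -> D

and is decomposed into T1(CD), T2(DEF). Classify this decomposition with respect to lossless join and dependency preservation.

Lossless test: (D)⁺ = {CDEF}, which contains all of one fragment — lossless.
Dependency preservation: D → CE; DE → CF; CF → DE are not contained in any single fragment, but the restricted closure of each left-hand side across the fragments still reaches the right-hand side; the remaining FDs each lie inside some fragment. All dependencies are preserved.

lossless and dependency-preserving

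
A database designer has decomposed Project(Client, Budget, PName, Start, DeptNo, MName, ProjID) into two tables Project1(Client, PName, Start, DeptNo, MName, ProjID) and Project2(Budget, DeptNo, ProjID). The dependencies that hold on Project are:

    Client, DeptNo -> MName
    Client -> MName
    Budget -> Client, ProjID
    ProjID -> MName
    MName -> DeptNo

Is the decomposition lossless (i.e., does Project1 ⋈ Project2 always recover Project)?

No

Common attributes: Project1 ∩ Project2 = {DeptNo, ProjID}.
Closure of {DeptNo, ProjID}: ProjID → MName applies, adding MName. So (DeptNo, ProjID)⁺ = {DeptNo, MName, ProjID}.
The closure contains neither all of Project1 = {Client, PName, Start, DeptNo, MName, ProjID} nor all of Project2 = {Budget, DeptNo, ProjID}, so the common attributes are not a superkey of either fragment. The join is lossy.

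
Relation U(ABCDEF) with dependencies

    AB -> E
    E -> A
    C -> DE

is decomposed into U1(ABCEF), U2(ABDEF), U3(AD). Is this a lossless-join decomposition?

No

Chase test. Columns are ABCDEF; row i has aⱼ where attribute j ∈ Ui, else bᵢⱼ.
Initial tableau (one row per fragment):
  row 1: a1 a2 a3 b14 a5 a6
  row 2: a1 a2 b23 a4 a5 a6
  row 3: a1 b32 b33 a4 b35 b36
No row becomes fully distinguished — the join is lossy.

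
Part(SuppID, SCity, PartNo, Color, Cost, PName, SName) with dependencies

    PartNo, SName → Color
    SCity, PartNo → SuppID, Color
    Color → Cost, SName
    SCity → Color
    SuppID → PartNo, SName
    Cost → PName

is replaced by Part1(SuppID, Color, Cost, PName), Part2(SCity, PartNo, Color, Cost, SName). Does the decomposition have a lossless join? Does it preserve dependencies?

lossy and not dependency-preserving

Lossless test: (Color, Cost)⁺ = {Color, Cost, PName, SName}, which is a superkey of neither fragment — lossy.
Dependency preservation: the restricted closure of {SCity, PartNo} across the fragments never reaches {SuppID, Color}, so SCity, PartNo → SuppID, Color cannot be enforced without a join — not preserved.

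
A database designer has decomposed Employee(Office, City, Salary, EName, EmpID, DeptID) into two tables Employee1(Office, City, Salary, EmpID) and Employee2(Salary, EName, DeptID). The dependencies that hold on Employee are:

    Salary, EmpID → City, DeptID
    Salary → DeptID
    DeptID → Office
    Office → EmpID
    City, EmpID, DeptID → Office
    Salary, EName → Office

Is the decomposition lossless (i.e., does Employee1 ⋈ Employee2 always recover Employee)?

Common attributes: Employee1 ∩ Employee2 = {Salary}.
Closure of {Salary}: Salary → DeptID applies, adding DeptID; DeptID → Office applies, adding Office; Office → EmpID applies, adding EmpID; Salary, EmpID → City, DeptID applies, adding City. So (Salary)⁺ = {Office, City, Salary, EmpID, DeptID}.
This closure contains every attribute of Employee1, so Employee1 ∩ Employee2 → Employee1. The join is lossless.

Yes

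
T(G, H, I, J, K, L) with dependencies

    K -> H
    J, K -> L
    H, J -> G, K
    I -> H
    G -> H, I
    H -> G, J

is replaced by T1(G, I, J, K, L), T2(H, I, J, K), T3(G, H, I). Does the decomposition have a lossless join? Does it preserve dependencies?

lossless and dependency-preserving

Lossless test (chase): Rows 1 and 2 agree on K; apply K→H and equate their H entries. Rows 1 and 2 agree on J, K; apply J, K→L and equate their L entries. Rows 1 and 2 agree on H, J; apply H, J→G, K and equate their G, K entries. Rows 1 and 3 agree on H; apply H→G, J and equate their G, J entries. Rows 1 and 3 agree on H, J; apply H, J→G, K and equate their G, K entries. Rows 1 and 3 agree on J, K; apply J, K→L and equate their L entries. Row 1 is now all distinguished symbols — the join is lossless.
Dependency preservation: H, J → G, K; H → G, J are not contained in any single fragment, but the restricted closure of each left-hand side across the fragments still reaches the right-hand side; the remaining FDs each lie inside some fragment. All dependencies are preserved.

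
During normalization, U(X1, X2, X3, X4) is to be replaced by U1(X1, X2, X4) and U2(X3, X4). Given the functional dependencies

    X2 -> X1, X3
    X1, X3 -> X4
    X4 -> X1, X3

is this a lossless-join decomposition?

Common attributes: U1 ∩ U2 = {X4}.
Closure of {X4}: X4 → X1, X3 applies, adding X1, X3. So (X4)⁺ = {X1, X3, X4}.
This closure contains every attribute of U2, so U1 ∩ U2 → U2. The join is lossless.

Yes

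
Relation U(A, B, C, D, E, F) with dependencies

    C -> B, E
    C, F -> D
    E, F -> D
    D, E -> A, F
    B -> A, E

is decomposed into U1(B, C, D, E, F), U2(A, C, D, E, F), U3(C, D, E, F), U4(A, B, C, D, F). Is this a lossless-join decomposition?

Chase test. Columns are A, B, C, D, E, F; row i has aⱼ where attribute j ∈ Ui, else bᵢⱼ.
Initial tableau (one row per fragment):
  row 1: b11 a2 a3 a4 a5 a6
  row 2: a1 b22 a3 a4 a5 a6
  row 3: b31 b32 a3 a4 a5 a6
  row 4: a1 a2 a3 a4 b45 a6
Rows 1 and 2 agree on C; apply C→B, E and equate their B, E entries.
Rows 1 and 3 agree on C; apply C→B, E and equate their B, E entries.
Rows 1 and 4 agree on C; apply C→B, E and equate their B, E entries.
Rows 1 and 2 agree on D, E; apply D, E→A, F and equate their A, F entries.
Rows 1 and 3 agree on D, E; apply D, E→A, F and equate their A, F entries.
Row 1 is now all distinguished symbols — the join is lossless.

Yes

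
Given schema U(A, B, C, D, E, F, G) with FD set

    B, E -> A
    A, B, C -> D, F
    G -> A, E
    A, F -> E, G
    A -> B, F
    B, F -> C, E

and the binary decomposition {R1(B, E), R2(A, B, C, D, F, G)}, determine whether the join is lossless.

Common attributes: R1 ∩ R2 = {B}.
No dependency enlarges {B}, so (B)⁺ = {B}.
The closure contains neither all of R1 = {B, E} nor all of R2 = {A, B, C, D, F, G}, so the common attributes are not a superkey of either fragment. The join is lossy.

No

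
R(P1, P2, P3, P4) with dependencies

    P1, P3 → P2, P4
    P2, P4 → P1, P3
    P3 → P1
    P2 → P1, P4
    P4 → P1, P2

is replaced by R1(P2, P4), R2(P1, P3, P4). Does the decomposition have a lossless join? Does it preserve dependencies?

lossless and dependency-preserving

Lossless test: (P4)⁺ = {P1, P2, P3, P4}, which contains all of one fragment — lossless.
Dependency preservation: P1, P3 → P2, P4; P2, P4 → P1, P3; P2 → P1, P4; P4 → P1, P2 are not contained in any single fragment, but the restricted closure of each left-hand side across the fragments still reaches the right-hand side; the remaining FDs each lie inside some fragment. All dependencies are preserved.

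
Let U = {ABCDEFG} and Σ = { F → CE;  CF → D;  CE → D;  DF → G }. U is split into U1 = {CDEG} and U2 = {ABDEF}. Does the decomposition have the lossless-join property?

Common attributes: U1 ∩ U2 = {DE}.
No dependency enlarges {DE}, so (DE)⁺ = {DE}.
The closure contains neither all of U1 = {CDEG} nor all of U2 = {ABDEF}, so the common attributes are not a superkey of either fragment. The join is lossy.

No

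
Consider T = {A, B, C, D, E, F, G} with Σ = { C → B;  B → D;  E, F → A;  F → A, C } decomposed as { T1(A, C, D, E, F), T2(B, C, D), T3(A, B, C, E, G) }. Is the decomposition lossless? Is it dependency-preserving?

lossy but dependency-preserving

Lossless test (chase): Rows 1 and 2 agree on C; apply C→B and equate their B entries. Rows 1 and 3 agree on B; apply B→D and equate their D entries. No row becomes fully distinguished — the join is lossy.
Dependency preservation: every FD's attributes lie within a single fragment, so each can be enforced locally — preserved.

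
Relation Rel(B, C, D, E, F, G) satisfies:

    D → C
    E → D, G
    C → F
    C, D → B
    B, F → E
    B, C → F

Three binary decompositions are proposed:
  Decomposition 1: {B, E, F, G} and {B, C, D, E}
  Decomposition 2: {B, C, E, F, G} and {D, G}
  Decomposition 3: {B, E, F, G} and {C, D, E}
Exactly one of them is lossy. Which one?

Decomposition 2

Decomposition 1: common = {B, E}, closure = {B, C, D, E, F, G} → lossless.
Decomposition 2: common = {G}, closure = {G} → lossy.
Decomposition 3: common = {E}, closure = {B, C, D, E, F, G} → lossless.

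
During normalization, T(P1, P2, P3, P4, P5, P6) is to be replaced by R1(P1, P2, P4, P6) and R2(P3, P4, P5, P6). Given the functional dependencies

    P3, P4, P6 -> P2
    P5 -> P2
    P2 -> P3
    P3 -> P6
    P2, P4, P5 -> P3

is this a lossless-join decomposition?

No

Common attributes: R1 ∩ R2 = {P4, P6}.
No dependency enlarges {P4, P6}, so (P4, P6)⁺ = {P4, P6}.
The closure contains neither all of R1 = {P1, P2, P4, P6} nor all of R2 = {P3, P4, P5, P6}, so the common attributes are not a superkey of either fragment. The join is lossy.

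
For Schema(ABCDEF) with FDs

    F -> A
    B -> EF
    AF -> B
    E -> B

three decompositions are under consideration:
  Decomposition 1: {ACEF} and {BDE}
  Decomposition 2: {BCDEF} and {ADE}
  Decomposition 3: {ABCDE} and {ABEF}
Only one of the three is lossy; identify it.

Decomposition 1: common = {E}, closure = {ABEF} → lossy.
Decomposition 2: common = {DE}, closure = {ABDEF} → lossless.
Decomposition 3: common = {ABE}, closure = {ABEF} → lossless.

Decomposition 1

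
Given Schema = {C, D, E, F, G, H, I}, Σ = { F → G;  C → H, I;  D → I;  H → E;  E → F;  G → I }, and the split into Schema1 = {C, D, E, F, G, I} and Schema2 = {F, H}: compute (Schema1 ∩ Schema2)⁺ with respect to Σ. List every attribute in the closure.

F, G, I

Schema1 ∩ Schema2 = {F}.
F → G applies, adding G
G → I applies, adding I
Closure: {F, G, I}.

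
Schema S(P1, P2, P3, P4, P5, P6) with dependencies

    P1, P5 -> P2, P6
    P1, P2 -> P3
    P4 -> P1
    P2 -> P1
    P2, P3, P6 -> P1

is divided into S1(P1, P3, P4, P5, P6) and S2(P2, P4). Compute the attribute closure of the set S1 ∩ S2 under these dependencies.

S1 ∩ S2 = {P4}.
P4 → P1 applies, adding P1
Closure: {P1, P4}.

P1, P4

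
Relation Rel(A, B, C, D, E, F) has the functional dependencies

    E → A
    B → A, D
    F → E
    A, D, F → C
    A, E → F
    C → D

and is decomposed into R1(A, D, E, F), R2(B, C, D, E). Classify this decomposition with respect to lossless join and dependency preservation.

Lossless test: (D, E)⁺ = {A, C, D, E, F}, which contains all of one fragment — lossless.
Dependency preservation: the restricted closure of {B} across the fragments never reaches {A, D}, so B → A, D cannot be enforced without a join — not preserved.

lossless but not dependency-preserving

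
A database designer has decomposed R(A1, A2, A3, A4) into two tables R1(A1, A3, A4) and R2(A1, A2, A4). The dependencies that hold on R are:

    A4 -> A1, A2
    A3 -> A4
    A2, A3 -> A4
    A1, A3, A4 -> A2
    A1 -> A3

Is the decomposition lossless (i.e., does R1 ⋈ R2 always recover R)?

Yes

Common attributes: R1 ∩ R2 = {A1, A4}.
Closure of {A1, A4}: A4 → A1, A2 applies, adding A2; A1 → A3 applies, adding A3. So (A1, A4)⁺ = {A1, A2, A3, A4}.
This closure contains every attribute of R1, so R1 ∩ R2 → R1. The join is lossless.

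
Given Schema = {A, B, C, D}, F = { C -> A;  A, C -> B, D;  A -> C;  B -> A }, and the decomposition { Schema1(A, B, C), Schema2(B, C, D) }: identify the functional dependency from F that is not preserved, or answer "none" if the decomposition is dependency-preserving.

none

C → A lies within Schema1.
A, C → B, D: restricted closure across fragments reaches B, D.
A → C lies within Schema1.
B → A lies within Schema1.
Every dependency is enforceable on the fragments, so the decomposition is dependency-preserving.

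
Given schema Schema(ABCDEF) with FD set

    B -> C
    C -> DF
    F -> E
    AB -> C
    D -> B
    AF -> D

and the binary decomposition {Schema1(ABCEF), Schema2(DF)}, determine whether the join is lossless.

Common attributes: Schema1 ∩ Schema2 = {F}.
Closure of {F}: F → E applies, adding E. So (F)⁺ = {EF}.
The closure contains neither all of Schema1 = {ABCEF} nor all of Schema2 = {DF}, so the common attributes are not a superkey of either fragment. The join is lossy.

No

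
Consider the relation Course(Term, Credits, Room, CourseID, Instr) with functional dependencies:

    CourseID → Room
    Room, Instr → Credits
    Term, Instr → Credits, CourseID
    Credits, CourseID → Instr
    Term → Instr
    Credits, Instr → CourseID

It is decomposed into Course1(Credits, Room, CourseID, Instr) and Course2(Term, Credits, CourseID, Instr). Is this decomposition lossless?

Yes

Common attributes: Course1 ∩ Course2 = {Credits, CourseID, Instr}.
Closure of {Credits, CourseID, Instr}: CourseID → Room applies, adding Room. So (Credits, CourseID, Instr)⁺ = {Credits, Room, CourseID, Instr}.
This closure contains every attribute of Course1, so Course1 ∩ Course2 → Course1. The join is lossless.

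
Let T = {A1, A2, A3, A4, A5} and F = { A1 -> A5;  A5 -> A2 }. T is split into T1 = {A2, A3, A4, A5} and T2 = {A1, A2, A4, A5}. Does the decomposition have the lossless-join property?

No

Common attributes: T1 ∩ T2 = {A2, A4, A5}.
No dependency enlarges {A2, A4, A5}, so (A2, A4, A5)⁺ = {A2, A4, A5}.
The closure contains neither all of T1 = {A2, A3, A4, A5} nor all of T2 = {A1, A2, A4, A5}, so the common attributes are not a superkey of either fragment. The join is lossy.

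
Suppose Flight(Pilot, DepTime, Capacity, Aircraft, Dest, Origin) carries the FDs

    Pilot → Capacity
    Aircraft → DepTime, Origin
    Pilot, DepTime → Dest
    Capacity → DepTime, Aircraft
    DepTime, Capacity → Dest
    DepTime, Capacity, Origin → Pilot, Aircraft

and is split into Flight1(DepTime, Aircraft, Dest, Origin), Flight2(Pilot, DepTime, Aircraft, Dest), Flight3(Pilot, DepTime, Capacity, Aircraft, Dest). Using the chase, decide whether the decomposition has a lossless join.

Yes

Chase test. Columns are Pilot, DepTime, Capacity, Aircraft, Dest, Origin; row i has aⱼ where attribute j ∈ Flighti, else bᵢⱼ.
Initial tableau (one row per fragment):
  row 1: b11 a2 b13 a4 a5 a6
  row 2: a1 a2 b23 a4 a5 b26
  row 3: a1 a2 a3 a4 a5 b36
Rows 2 and 3 agree on Pilot; apply Pilot→Capacity and equate their Capacity entries.
Rows 1 and 2 agree on Aircraft; apply Aircraft→DepTime, Origin and equate their DepTime, Origin entries.
Rows 1 and 3 agree on Aircraft; apply Aircraft→DepTime, Origin and equate their DepTime, Origin entries.
Row 2 is now all distinguished symbols — the join is lossless.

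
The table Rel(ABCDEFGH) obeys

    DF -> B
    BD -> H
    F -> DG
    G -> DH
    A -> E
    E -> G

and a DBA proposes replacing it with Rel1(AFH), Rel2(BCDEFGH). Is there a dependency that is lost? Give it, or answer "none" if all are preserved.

Check A → E: no single fragment contains all of {AE}, and the restricted closure of {A} across the fragments never reaches {E}.
DF → B is preserved.
BD → H is preserved.
F → DG is preserved.
G → DH is preserved.
E → G is preserved.

A -> E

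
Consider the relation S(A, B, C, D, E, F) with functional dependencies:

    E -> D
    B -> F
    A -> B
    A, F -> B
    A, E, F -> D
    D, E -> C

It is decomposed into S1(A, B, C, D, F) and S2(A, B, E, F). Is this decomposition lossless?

No

Common attributes: S1 ∩ S2 = {A, B, F}.
No dependency enlarges {A, B, F}, so (A, B, F)⁺ = {A, B, F}.
The closure contains neither all of S1 = {A, B, C, D, F} nor all of S2 = {A, B, E, F}, so the common attributes are not a superkey of either fragment. The join is lossy.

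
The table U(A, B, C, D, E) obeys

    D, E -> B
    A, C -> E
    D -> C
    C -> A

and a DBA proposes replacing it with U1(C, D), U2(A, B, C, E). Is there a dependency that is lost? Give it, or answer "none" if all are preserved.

Check D, E → B: no single fragment contains all of {B, D, E}, and the restricted closure of {D, E} across the fragments never reaches {B}.
A, C → E is preserved.
D → C is preserved.
C → A is preserved.

D, E -> B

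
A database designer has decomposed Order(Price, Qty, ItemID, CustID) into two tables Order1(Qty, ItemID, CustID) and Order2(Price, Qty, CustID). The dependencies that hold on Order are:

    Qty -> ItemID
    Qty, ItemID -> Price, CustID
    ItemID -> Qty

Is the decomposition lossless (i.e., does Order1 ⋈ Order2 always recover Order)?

Common attributes: Order1 ∩ Order2 = {Qty, CustID}.
Closure of {Qty, CustID}: Qty → ItemID applies, adding ItemID; Qty, ItemID → Price, CustID applies, adding Price. So (Qty, CustID)⁺ = {Price, Qty, ItemID, CustID}.
This closure contains every attribute of Order1, so Order1 ∩ Order2 → Order1. The join is lossless.

Yes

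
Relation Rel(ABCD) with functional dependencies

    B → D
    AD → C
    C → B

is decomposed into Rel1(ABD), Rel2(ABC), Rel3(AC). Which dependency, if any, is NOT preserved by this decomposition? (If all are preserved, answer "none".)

B → D lies within Rel1.
AD → C: restricted closure across fragments reaches C.
C → B lies within Rel2.
Every dependency is enforceable on the fragments, so the decomposition is dependency-preserving.

none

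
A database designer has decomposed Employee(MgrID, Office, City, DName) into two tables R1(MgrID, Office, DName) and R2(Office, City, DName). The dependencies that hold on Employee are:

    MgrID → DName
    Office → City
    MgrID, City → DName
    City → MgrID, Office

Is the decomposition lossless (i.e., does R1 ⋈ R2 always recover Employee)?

Yes

Common attributes: R1 ∩ R2 = {Office, DName}.
Closure of {Office, DName}: Office → City applies, adding City; City → MgrID, Office applies, adding MgrID. So (Office, DName)⁺ = {MgrID, Office, City, DName}.
This closure contains every attribute of R1, so R1 ∩ R2 → R1. The join is lossless.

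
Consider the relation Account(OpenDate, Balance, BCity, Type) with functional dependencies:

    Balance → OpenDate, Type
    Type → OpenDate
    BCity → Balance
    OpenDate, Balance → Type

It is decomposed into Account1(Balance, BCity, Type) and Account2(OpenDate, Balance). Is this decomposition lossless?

Common attributes: Account1 ∩ Account2 = {Balance}.
Closure of {Balance}: Balance → OpenDate, Type applies, adding OpenDate, Type. So (Balance)⁺ = {OpenDate, Balance, Type}.
This closure contains every attribute of Account2, so Account1 ∩ Account2 → Account2. The join is lossless.

Yes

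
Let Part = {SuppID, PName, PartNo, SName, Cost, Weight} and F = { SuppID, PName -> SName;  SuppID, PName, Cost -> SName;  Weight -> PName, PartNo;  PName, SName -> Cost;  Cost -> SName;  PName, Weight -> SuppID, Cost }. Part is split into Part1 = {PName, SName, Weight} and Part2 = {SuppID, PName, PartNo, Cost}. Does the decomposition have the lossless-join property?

Common attributes: Part1 ∩ Part2 = {PName}.
No dependency enlarges {PName}, so (PName)⁺ = {PName}.
The closure contains neither all of Part1 = {PName, SName, Weight} nor all of Part2 = {SuppID, PName, PartNo, Cost}, so the common attributes are not a superkey of either fragment. The join is lossy.

No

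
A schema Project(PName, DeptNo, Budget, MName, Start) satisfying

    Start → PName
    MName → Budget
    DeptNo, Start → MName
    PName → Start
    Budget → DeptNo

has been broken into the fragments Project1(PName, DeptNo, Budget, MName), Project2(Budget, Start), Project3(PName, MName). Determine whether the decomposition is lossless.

Chase test. Columns are PName, DeptNo, Budget, MName, Start; row i has aⱼ where attribute j ∈ Projecti, else bᵢⱼ.
Initial tableau (one row per fragment):
  row 1: a1 a2 a3 a4 b15
  row 2: b21 b22 a3 b24 a5
  row 3: a1 b32 b33 a4 b35
Rows 1 and 3 agree on MName; apply MName→Budget and equate their Budget entries.
Rows 1 and 3 agree on PName; apply PName→Start and equate their Start entries.
Rows 1 and 2 agree on Budget; apply Budget→DeptNo and equate their DeptNo entries.
Rows 1 and 3 agree on Budget; apply Budget→DeptNo and equate their DeptNo entries.
No row becomes fully distinguished — the join is lossy.

No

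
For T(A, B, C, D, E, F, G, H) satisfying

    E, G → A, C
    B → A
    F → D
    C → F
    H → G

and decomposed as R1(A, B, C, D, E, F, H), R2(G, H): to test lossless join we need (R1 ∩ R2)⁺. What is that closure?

G, H

R1 ∩ R2 = {H}.
H → G applies, adding G
Closure: {G, H}.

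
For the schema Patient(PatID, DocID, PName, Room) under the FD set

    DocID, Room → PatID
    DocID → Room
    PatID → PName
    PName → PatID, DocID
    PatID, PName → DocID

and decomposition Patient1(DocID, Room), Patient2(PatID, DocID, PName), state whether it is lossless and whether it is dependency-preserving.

lossless and dependency-preserving

Lossless test: (DocID)⁺ = {PatID, DocID, PName, Room}, which contains all of one fragment — lossless.
Dependency preservation: DocID, Room → PatID is not contained in any single fragment, but the restricted closure of its left-hand side across the fragments still reaches the right-hand side; the remaining FDs each lie inside some fragment. All dependencies are preserved.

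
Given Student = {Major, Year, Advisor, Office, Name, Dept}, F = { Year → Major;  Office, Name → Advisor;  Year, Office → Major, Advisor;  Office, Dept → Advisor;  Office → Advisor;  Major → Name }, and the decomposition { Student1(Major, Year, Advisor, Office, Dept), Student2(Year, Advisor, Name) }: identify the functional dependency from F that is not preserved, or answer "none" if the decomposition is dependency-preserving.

Check Major → Name: no single fragment contains all of {Major, Name}, and the restricted closure of {Major} across the fragments never reaches {Name}.
Year → Major is preserved.
Office, Name → Advisor is preserved.
Year, Office → Major, Advisor is preserved.
Office, Dept → Advisor is preserved.
Office → Advisor is preserved.

Major → Name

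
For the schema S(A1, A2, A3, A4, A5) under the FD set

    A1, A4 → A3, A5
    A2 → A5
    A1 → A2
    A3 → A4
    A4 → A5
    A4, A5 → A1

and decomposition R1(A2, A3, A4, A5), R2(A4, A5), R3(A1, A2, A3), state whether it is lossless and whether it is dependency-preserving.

lossless and dependency-preserving

Lossless test (chase): Rows 1 and 3 agree on A2; apply A2→A5 and equate their A5 entries. Rows 1 and 3 agree on A3; apply A3→A4 and equate their A4 entries. Rows 1 and 2 agree on A4, A5; apply A4, A5→A1 and equate their A1 entries. Rows 1 and 3 agree on A4, A5; apply A4, A5→A1 and equate their A1 entries. Rows 1 and 2 agree on A1, A4; apply A1, A4→A3, A5 and equate their A3, A5 entries. Rows 1 and 2 agree on A1; apply A1→A2 and equate their A2 entries. Row 1 is now all distinguished symbols — the join is lossless.
Dependency preservation: A1, A4 → A3, A5; A4, A5 → A1 are not contained in any single fragment, but the restricted closure of each left-hand side across the fragments still reaches the right-hand side; the remaining FDs each lie inside some fragment. All dependencies are preserved.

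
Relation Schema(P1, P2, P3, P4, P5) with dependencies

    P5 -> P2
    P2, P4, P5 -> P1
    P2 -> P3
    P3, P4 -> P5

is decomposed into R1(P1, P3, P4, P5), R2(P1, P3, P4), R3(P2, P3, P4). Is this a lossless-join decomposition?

Yes

Chase test. Columns are P1, P2, P3, P4, P5; row i has aⱼ where attribute j ∈ Ri, else bᵢⱼ.
Initial tableau (one row per fragment):
  row 1: a1 b12 a3 a4 a5
  row 2: a1 b22 a3 a4 b25
  row 3: b31 a2 a3 a4 b35
Rows 1 and 2 agree on P3, P4; apply P3, P4→P5 and equate their P5 entries.
Rows 1 and 3 agree on P3, P4; apply P3, P4→P5 and equate their P5 entries.
Rows 1 and 2 agree on P5; apply P5→P2 and equate their P2 entries.
Rows 1 and 3 agree on P5; apply P5→P2 and equate their P2 entries.
Rows 1 and 3 agree on P2, P4, P5; apply P2, P4, P5→P1 and equate their P1 entries.
Row 1 is now all distinguished symbols — the join is lossless.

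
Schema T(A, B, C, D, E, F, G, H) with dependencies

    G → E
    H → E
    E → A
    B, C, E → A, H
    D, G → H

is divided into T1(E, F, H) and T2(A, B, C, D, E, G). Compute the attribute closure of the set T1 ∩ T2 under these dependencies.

T1 ∩ T2 = {E}.
E → A applies, adding A
Closure: {A, E}.

A, E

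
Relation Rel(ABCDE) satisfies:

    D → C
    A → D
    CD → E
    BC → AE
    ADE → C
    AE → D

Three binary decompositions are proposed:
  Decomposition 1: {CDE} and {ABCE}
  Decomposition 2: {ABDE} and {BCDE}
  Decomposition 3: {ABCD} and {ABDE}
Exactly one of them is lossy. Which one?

Decomposition 1

Decomposition 1: common = {CE}, closure = {CE} → lossy.
Decomposition 2: common = {BDE}, closure = {ABCDE} → lossless.
Decomposition 3: common = {ABD}, closure = {ABCDE} → lossless.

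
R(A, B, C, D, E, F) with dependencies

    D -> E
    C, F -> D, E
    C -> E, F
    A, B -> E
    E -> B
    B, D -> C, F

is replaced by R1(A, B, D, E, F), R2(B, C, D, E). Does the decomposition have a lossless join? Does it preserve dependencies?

lossless and dependency-preserving

Lossless test: (B, D, E)⁺ = {B, C, D, E, F}, which contains all of one fragment — lossless.
Dependency preservation: C, F → D, E; C → E, F; B, D → C, F are not contained in any single fragment, but the restricted closure of each left-hand side across the fragments still reaches the right-hand side; the remaining FDs each lie inside some fragment. All dependencies are preserved.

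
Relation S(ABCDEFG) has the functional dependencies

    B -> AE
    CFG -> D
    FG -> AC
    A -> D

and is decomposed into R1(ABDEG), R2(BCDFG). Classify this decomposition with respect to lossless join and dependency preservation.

Lossless test: (BDG)⁺ = {ABDEG}, which contains all of one fragment — lossless.
Dependency preservation: the restricted closure of {FG} across the fragments never reaches {AC}, so FG → AC cannot be enforced without a join — not preserved.

lossless but not dependency-preserving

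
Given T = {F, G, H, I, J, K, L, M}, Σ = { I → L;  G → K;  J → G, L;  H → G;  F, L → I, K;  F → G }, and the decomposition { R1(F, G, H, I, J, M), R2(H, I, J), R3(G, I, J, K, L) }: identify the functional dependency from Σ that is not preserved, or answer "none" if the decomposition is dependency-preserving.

Check F, L → I, K: no single fragment contains all of {F, I, K, L}, and the restricted closure of {F, L} across the fragments never reaches {I, K}.
I → L is preserved.
G → K is preserved.
J → G, L is preserved.
H → G is preserved.
F → G is preserved.

F, L → I, K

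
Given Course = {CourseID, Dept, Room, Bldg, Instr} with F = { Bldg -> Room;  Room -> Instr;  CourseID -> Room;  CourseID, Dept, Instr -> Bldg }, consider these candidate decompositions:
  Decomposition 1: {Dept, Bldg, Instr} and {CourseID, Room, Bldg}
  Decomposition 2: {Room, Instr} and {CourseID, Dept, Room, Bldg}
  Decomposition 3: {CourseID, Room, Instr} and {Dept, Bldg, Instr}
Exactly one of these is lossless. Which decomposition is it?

Decomposition 1: common = {Bldg}, closure = {Room, Bldg, Instr} → lossy.
Decomposition 2: common = {Room}, closure = {Room, Instr} → lossless.
Decomposition 3: common = {Instr}, closure = {Instr} → lossy.

Decomposition 2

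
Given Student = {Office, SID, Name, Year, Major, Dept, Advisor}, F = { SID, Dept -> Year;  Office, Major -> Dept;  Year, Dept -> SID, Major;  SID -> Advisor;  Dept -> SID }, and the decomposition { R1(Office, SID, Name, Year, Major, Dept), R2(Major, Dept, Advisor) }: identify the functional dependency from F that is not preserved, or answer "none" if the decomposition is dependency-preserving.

Check SID → Advisor: no single fragment contains all of {SID, Advisor}, and the restricted closure of {SID} across the fragments never reaches {Advisor}.
SID, Dept → Year is preserved.
Office, Major → Dept is preserved.
Year, Dept → SID, Major is preserved.
Dept → SID is preserved.

SID -> Advisor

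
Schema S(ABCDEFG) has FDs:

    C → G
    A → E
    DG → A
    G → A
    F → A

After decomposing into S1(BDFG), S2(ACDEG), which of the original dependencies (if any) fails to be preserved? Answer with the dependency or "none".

Check F → A: no single fragment contains all of {AF}, and the restricted closure of {F} across the fragments never reaches {A}.
C → G is preserved.
A → E is preserved.
DG → A is preserved.
G → A is preserved.

F → A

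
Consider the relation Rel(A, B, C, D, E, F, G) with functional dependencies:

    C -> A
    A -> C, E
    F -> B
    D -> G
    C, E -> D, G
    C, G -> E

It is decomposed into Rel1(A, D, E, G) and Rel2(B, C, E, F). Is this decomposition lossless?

No

Common attributes: Rel1 ∩ Rel2 = {E}.
No dependency enlarges {E}, so (E)⁺ = {E}.
The closure contains neither all of Rel1 = {A, D, E, G} nor all of Rel2 = {B, C, E, F}, so the common attributes are not a superkey of either fragment. The join is lossy.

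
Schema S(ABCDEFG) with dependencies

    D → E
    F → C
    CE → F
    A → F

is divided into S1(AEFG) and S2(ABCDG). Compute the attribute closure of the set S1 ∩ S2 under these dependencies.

ACFG

S1 ∩ S2 = {AG}.
A → F applies, adding F
F → C applies, adding C
Closure: {ACFG}.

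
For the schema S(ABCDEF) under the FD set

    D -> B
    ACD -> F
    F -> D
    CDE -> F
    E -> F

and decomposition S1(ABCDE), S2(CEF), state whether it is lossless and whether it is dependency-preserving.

Lossless test: (CE)⁺ = {BCDEF}, which contains all of one fragment — lossless.
Dependency preservation: the restricted closure of {ACD} across the fragments never reaches {F}, so ACD → F cannot be enforced without a join — not preserved.

lossless but not dependency-preserving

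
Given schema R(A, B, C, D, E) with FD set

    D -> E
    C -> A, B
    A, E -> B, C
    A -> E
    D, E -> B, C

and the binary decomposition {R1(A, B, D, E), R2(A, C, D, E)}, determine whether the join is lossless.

Common attributes: R1 ∩ R2 = {A, D, E}.
Closure of {A, D, E}: A, E → B, C applies, adding B, C. So (A, D, E)⁺ = {A, B, C, D, E}.
This closure contains every attribute of R1, so R1 ∩ R2 → R1. The join is lossless.

Yes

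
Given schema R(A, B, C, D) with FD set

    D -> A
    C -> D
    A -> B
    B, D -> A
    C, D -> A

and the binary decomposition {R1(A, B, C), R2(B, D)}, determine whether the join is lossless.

Common attributes: R1 ∩ R2 = {B}.
No dependency enlarges {B}, so (B)⁺ = {B}.
The closure contains neither all of R1 = {A, B, C} nor all of R2 = {B, D}, so the common attributes are not a superkey of either fragment. The join is lossy.

No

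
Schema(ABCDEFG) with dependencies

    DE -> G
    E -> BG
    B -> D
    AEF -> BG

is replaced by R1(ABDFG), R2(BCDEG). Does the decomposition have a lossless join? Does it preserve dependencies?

lossy but dependency-preserving

Lossless test: (BDG)⁺ = {BDG}, which is a superkey of neither fragment — lossy.
Dependency preservation: AEF → BG is not contained in any single fragment, but the restricted closure of its left-hand side across the fragments still reaches the right-hand side; the remaining FDs each lie inside some fragment. All dependencies are preserved.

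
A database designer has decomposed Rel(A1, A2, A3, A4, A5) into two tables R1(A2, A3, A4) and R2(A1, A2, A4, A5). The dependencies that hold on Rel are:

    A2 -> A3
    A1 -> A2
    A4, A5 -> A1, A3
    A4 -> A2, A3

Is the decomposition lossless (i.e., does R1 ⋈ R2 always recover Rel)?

Common attributes: R1 ∩ R2 = {A2, A4}.
Closure of {A2, A4}: A2 → A3 applies, adding A3. So (A2, A4)⁺ = {A2, A3, A4}.
This closure contains every attribute of R1, so R1 ∩ R2 → R1. The join is lossless.

Yes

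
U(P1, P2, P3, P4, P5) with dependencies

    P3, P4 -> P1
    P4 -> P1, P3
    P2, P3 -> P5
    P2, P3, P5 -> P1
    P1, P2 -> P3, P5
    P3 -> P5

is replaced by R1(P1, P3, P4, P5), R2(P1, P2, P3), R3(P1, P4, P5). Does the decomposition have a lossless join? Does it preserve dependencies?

Lossless test (chase): Rows 1 and 3 agree on P4; apply P4→P1, P3 and equate their P1, P3 entries. Rows 1 and 2 agree on P3; apply P3→P5 and equate their P5 entries. No row becomes fully distinguished — the join is lossy.
Dependency preservation: P2, P3 → P5; P2, P3, P5 → P1; P1, P2 → P3, P5 are not contained in any single fragment, but the restricted closure of each left-hand side across the fragments still reaches the right-hand side; the remaining FDs each lie inside some fragment. All dependencies are preserved.

lossy but dependency-preserving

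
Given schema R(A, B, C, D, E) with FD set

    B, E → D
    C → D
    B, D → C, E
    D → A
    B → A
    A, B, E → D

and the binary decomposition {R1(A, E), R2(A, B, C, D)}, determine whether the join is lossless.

Common attributes: R1 ∩ R2 = {A}.
No dependency enlarges {A}, so (A)⁺ = {A}.
The closure contains neither all of R1 = {A, E} nor all of R2 = {A, B, C, D}, so the common attributes are not a superkey of either fragment. The join is lossy.

No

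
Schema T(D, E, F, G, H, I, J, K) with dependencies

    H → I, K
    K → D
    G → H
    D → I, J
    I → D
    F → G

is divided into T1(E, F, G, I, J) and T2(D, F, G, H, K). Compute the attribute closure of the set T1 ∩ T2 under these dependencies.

D, F, G, H, I, J, K

T1 ∩ T2 = {F, G}.
G → H applies, adding H
H → I, K applies, adding I, K
K → D applies, adding D
D → I, J applies, adding J
Closure: {D, F, G, H, I, J, K}.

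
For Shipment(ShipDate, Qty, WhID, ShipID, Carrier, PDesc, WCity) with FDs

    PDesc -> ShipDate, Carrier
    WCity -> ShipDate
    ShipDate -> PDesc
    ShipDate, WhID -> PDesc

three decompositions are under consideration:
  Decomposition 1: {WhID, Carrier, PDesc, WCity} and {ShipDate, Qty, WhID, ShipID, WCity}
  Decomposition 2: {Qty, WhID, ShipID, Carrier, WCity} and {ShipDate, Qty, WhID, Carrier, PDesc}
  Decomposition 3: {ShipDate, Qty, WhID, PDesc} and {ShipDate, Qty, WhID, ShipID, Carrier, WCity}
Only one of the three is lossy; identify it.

Decomposition 1: common = {WhID, WCity}, closure = {ShipDate, WhID, Carrier, PDesc, WCity} → lossless.
Decomposition 2: common = {Qty, WhID, Carrier}, closure = {Qty, WhID, Carrier} → lossy.
Decomposition 3: common = {ShipDate, Qty, WhID}, closure = {ShipDate, Qty, WhID, Carrier, PDesc} → lossless.

Decomposition 2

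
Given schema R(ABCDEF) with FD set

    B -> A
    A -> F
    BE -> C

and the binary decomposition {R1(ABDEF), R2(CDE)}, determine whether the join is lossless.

Common attributes: R1 ∩ R2 = {DE}.
No dependency enlarges {DE}, so (DE)⁺ = {DE}.
The closure contains neither all of R1 = {ABDEF} nor all of R2 = {CDE}, so the common attributes are not a superkey of either fragment. The join is lossy.

No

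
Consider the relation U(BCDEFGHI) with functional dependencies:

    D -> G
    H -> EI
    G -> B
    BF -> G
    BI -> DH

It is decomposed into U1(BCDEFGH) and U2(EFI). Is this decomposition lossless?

No

Common attributes: U1 ∩ U2 = {EF}.
No dependency enlarges {EF}, so (EF)⁺ = {EF}.
The closure contains neither all of U1 = {BCDEFGH} nor all of U2 = {EFI}, so the common attributes are not a superkey of either fragment. The join is lossy.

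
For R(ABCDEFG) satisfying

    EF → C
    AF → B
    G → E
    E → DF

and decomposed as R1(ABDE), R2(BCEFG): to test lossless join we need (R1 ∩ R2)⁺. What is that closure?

R1 ∩ R2 = {BE}.
E → DF applies, adding DF
EF → C applies, adding C
Closure: {BCDEF}.

BCDEF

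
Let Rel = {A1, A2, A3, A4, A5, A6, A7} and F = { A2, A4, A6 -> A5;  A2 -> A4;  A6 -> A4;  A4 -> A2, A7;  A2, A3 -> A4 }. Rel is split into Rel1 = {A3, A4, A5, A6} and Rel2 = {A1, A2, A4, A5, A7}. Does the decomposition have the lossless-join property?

No

Common attributes: Rel1 ∩ Rel2 = {A4, A5}.
Closure of {A4, A5}: A4 → A2, A7 applies, adding A2, A7. So (A4, A5)⁺ = {A2, A4, A5, A7}.
The closure contains neither all of Rel1 = {A3, A4, A5, A6} nor all of Rel2 = {A1, A2, A4, A5, A7}, so the common attributes are not a superkey of either fragment. The join is lossy.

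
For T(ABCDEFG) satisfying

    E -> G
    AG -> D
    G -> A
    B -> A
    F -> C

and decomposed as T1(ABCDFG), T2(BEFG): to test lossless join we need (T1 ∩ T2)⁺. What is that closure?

T1 ∩ T2 = {BFG}.
G → A applies, adding A
F → C applies, adding C
AG → D applies, adding D
Closure: {ABCDFG}.

ABCDFG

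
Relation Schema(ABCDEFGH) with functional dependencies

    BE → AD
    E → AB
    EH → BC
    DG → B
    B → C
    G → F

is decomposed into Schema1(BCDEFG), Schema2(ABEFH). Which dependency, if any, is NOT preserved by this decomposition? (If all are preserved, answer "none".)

none

BE → AD: restricted closure across fragments reaches AD.
E → AB lies within Schema2.
EH → BC: restricted closure across fragments reaches BC.
DG → B lies within Schema1.
B → C lies within Schema1.
G → F lies within Schema1.
Every dependency is enforceable on the fragments, so the decomposition is dependency-preserving.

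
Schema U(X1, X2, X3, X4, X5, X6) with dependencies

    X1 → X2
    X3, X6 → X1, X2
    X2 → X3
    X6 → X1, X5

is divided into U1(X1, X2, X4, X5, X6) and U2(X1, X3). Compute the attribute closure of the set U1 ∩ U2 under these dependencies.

X1, X2, X3

U1 ∩ U2 = {X1}.
X1 → X2 applies, adding X2
X2 → X3 applies, adding X3
Closure: {X1, X2, X3}.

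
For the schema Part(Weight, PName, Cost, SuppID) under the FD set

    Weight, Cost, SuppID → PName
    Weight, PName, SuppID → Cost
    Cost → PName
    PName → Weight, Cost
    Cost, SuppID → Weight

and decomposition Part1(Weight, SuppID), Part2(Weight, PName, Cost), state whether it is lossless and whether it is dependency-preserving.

lossy but dependency-preserving

Lossless test: (Weight)⁺ = {Weight}, which is a superkey of neither fragment — lossy.
Dependency preservation: Weight, Cost, SuppID → PName; Weight, PName, SuppID → Cost; Cost, SuppID → Weight are not contained in any single fragment, but the restricted closure of each left-hand side across the fragments still reaches the right-hand side; the remaining FDs each lie inside some fragment. All dependencies are preserved.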